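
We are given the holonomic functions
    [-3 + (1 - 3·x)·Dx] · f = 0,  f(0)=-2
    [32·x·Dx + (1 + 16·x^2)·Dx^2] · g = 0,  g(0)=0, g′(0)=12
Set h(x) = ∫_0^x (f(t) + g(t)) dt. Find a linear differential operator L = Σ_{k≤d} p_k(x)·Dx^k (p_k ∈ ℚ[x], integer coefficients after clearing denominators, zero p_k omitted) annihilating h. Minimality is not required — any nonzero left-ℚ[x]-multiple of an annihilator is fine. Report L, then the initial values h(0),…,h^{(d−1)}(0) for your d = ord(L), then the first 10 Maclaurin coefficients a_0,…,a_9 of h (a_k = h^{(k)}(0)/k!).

f: a_k = -2, -6, -18, -54, -162, -486, -1458, -4374, -13122, -39366, …
g: a_k = 0, 12, 0, -64, 0, 3072/5, 0, -49152/7, 0, 262144/3, …
Sum ⇒ L₀ = lclm(L_f,L_g) in ℚ(x)⟨Dx⟩.
h=∫₀ˣh₀: take L = L₀·Dx.
L = (-96 + 1152·x + 4608·x^2)·Dx^2 + (43 - 96·x + 240·x^2 + 4608·x^3)·Dx^3 + (-3 - 7·x - 112·x^3 + 768·x^4)·Dx^4  (order 4).
h: a_k = 0, -2, 3, -6, -59/2, -162/5, 107/5, -1458/7, -39885/28, -1458, …
ICs: h(0) = 0, h′(0) = -2, h′′(0) = 6, h′′′(0) = -36.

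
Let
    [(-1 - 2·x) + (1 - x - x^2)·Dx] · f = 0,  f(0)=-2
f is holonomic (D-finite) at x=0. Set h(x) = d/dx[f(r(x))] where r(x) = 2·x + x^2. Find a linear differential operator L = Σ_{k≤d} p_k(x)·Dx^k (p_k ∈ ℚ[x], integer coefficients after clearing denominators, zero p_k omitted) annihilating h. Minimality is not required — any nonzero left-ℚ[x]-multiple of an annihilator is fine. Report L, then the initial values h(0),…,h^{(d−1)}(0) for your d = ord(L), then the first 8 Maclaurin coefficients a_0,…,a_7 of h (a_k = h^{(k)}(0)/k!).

f: a_k = -2, -2, -4, -6, -10, -16, -26, -42, …
f∘r: x↦r, Dx↦Dx/r' in L_f ⇒ L₀.
h₀' ⇒ L via d/dx closure of L₀.
L = (9 + 42·x + 105·x^2 + 164·x^3 + 141·x^4 + 60·x^5 + 10·x^6) + (-1 - 3·x + 9·x^2 + 39·x^3 + 55·x^4 + 39·x^5 + 14·x^6 + 2·x^7)·Dx  (order 1).
h: a_k = -4, -36, -192, -944, -4340, -19140, -82096, -344912, …
ICs: h(0) = -4.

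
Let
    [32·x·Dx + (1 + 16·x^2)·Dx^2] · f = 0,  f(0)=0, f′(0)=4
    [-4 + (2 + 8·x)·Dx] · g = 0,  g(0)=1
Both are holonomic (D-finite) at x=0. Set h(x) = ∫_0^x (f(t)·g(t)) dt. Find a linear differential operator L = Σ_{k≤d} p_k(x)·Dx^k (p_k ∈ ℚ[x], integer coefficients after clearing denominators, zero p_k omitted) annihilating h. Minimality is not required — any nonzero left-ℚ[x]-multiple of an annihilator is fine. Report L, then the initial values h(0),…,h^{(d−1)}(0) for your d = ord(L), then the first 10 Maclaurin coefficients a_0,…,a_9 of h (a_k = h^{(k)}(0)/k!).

L = (12 - 64·x - 64·x^2)·Dx + (-4 + 16·x + 192·x^2 + 256·x^3)·Dx^2 + (1 + 8·x + 32·x^2 + 128·x^3 + 256·x^4)·Dx^3  (order 3).
h: a_k = 0, 0, 2, 8/3, -22/3, -16/3, 1556/45, 6544/105, -37706/105, -357344/945, …
ICs: h(0) = 0, h′(0) = 0, h′′(0) = 4.

f: a_k = 0, 4, 0, -64/3, 0, 1024/5, 0, -16384/7, 0, 262144/9, …
g: a_k = 1, 2, -2, 4, -10, 28, -84, 264, -858, 2860, …
h₀=f·g: eliminate ⇒ L₀, order ≤ 2·1.
∫: right-multiply L₀ by Dx.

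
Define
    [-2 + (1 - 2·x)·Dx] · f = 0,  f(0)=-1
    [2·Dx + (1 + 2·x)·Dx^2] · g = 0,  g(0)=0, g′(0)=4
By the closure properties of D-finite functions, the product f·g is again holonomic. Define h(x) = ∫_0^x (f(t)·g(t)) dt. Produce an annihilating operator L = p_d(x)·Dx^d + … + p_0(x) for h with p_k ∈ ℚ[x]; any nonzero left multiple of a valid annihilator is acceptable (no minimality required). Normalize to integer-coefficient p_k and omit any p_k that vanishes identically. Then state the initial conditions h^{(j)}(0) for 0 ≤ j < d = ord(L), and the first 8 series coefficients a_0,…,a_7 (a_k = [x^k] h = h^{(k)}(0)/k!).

f: a_k = -1, -2, -4, -8, -16, -32, -64, -128, …
g: a_k = 0, 4, -4, 16/3, -8, 64/5, -64/3, 256/7, …
Product ⇒ symmetric product L₀, ord ≤ 2.
h=∫₀ˣh₀: take L = L₀·Dx.
L = 4·Dx + (2 + 12·x)·Dx^2 + (-1 + 4·x^2)·Dx^3  (order 3).
h: a_k = 0, 0, -2, -4/3, -10/3, -56/15, -376/45, -1184/105, …
ICs: h(0) = 0, h′(0) = 0, h′′(0) = -4.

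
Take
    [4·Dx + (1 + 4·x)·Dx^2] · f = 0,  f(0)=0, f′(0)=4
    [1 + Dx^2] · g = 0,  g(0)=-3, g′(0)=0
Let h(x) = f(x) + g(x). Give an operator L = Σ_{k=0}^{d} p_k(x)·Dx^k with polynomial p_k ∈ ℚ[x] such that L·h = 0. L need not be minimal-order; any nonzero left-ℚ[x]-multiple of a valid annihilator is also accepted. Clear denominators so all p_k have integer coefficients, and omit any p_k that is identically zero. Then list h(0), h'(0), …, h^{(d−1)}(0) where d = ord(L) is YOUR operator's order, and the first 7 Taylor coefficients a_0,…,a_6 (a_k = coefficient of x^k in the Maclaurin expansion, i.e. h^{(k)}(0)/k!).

f: a_k = 0, 4, -8, 64/3, -64, 1024/5, -2048/3, …
g: a_k = -3, 0, 3/2, 0, -1/8, 0, 1/240, …
h₀=f+g: left-lcm gives L₀, ord ≤ 4.
L = (388 + 32·x + 64·x^2)·Dx + (33 + 140·x + 48·x^2 + 64·x^3)·Dx^2 + (388 + 32·x + 64·x^2)·Dx^3 + (33 + 140·x + 48·x^2 + 64·x^3)·Dx^4  (order 4).
h: a_k = -3, 4, -13/2, 64/3, -513/8, 1024/5, -54613/80, …
ICs: h(0) = -3, h′(0) = 4, h′′(0) = -13, h′′′(0) = 128.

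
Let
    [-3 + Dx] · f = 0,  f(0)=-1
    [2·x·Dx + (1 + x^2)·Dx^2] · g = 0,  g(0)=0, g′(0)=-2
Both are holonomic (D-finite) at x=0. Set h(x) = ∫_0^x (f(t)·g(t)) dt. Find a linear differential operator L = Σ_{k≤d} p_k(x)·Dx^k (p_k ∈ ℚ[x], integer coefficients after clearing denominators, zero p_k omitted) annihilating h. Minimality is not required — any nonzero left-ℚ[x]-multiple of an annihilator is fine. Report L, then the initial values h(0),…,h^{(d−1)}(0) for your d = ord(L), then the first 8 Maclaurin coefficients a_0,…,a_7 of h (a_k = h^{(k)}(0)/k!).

f: a_k = -1, -3, -9/2, -9/2, -27/8, -81/40, -81/80, -243/560, …
g: a_k = 0, -2, 0, 2/3, 0, -2/5, 0, 2/7, …
h₀=f·g: eliminate ⇒ L₀, order ≤ 1·2.
h=∫₀ˣh₀: take L = L₀·Dx.
L = (9 - 6·x + 9·x^2)·Dx + (-6 + 2·x - 6·x^2)·Dx^2 + (1 + x^2)·Dx^3  (order 3).
h: a_k = 0, 0, 1, 2, 25/12, 7/5, 83/120, 9/28, …
ICs: h(0) = 0, h′(0) = 0, h′′(0) = 2.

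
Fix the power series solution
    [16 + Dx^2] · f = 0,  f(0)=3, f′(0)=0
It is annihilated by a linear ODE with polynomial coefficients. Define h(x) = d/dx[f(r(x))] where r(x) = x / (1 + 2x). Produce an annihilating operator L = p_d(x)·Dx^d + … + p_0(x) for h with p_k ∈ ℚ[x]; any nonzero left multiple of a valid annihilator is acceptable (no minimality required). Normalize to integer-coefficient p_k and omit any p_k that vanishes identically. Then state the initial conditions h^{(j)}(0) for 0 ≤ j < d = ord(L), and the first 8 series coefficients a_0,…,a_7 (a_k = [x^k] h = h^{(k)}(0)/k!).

L = (40 + 96·x + 96·x^2) + (12 + 72·x + 144·x^2 + 96·x^3)·Dx + (1 + 8·x + 24·x^2 + 32·x^3 + 16·x^4)·Dx^2  (order 2).
h: a_k = 0, -48, 288, -1024, 2560, -19712/5, -10752/5, 4820992/105, …
ICs: h(0) = 0, h′(0) = -48.

f: a_k = 3, 0, -24, 0, 32, 0, -256/15, 0, …
L₀ from L_f via x↦r, Dx↦r'^{-1}Dx.
Differentiate: ansatz ord ≤ ord L₀ ⇒ L.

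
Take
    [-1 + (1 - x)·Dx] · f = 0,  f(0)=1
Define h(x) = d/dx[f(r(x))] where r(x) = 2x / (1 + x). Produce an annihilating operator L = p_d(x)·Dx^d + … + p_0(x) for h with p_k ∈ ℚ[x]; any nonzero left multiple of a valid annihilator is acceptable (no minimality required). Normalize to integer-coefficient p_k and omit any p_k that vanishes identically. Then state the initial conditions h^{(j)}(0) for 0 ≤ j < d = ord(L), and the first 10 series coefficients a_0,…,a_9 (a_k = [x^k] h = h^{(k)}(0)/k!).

f: a_k = 1, 1, 1, 1, 1, 1, 1, 1, 1, 1, …
L₀ from L_f via x↦r, Dx↦r'^{-1}Dx.
Differentiate: ansatz ord ≤ ord L₀ ⇒ L.
L = 2 + (-1 + x)·Dx  (order 1).
h: a_k = 2, 4, 6, 8, 10, 12, 14, 16, 18, 20, …
ICs: h(0) = 2.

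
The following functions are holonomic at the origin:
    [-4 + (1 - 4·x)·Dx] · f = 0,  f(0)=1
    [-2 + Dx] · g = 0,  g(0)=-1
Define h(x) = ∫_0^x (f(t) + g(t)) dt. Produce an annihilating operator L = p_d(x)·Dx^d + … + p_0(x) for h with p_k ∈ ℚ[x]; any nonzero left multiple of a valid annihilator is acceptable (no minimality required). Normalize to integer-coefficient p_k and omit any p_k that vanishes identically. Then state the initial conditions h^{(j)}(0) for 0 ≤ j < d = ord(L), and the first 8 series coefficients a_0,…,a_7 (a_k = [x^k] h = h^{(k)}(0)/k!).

f: a_k = 1, 4, 16, 64, 256, 1024, 4096, 16384, …
g: a_k = -1, -2, -2, -4/3, -2/3, -4/15, -4/45, -8/315, …
h₀=f+g: left-lcm gives L₀, ord ≤ 2.
∫: right-multiply L₀ by Dx.
L = (-24 - 32·x)·Dx + (14 + 16·x - 32·x^2)·Dx^2 + (-1 + 16·x^2)·Dx^3  (order 3).
h: a_k = 0, 0, 1, 14/3, 47/3, 766/15, 7678/45, 184316/315, …
ICs: h(0) = 0, h′(0) = 0, h′′(0) = 2.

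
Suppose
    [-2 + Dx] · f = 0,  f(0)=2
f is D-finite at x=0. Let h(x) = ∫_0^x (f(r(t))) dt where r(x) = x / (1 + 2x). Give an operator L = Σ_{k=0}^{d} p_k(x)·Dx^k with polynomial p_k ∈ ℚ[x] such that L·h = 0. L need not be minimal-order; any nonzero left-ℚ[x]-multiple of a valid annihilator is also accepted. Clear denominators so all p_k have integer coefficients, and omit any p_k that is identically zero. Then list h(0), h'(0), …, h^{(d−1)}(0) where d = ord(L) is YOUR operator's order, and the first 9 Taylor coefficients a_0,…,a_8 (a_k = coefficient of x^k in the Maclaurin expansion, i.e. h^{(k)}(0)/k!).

f: a_k = 2, 4, 4, 8/3, 4/3, 8/15, 8/45, 16/315, 4/315, …
f∘r: x↦r, Dx↦Dx/r' in L_f ⇒ L₀.
h=∫h₀ ⇒ L = L₀·Dx.
L = -2·Dx + (1 + 4·x + 4·x^2)·Dx^2  (order 2).
h: a_k = 0, 2, 2, -4/3, 2/3, 4/15, -76/45, 1208/315, -2182/315, …
ICs: h(0) = 0, h′(0) = 2.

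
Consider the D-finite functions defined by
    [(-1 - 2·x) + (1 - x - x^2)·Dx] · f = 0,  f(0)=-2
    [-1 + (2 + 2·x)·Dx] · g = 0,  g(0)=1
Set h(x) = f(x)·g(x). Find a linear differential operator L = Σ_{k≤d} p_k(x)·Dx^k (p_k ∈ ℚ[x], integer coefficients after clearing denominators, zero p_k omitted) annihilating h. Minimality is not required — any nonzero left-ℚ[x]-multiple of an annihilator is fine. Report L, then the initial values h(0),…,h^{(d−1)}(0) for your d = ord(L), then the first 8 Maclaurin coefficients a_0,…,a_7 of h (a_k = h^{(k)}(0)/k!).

L = (3 + 5·x + 3·x^2) + (-2 + 4·x^2 + 2·x^3)·Dx  (order 1).
h: a_k = -2, -3, -19/4, -63/8, -803/64, -2621/128, -16887/512, -54775/1024, …
ICs: h(0) = -2.

f: a_k = -2, -2, -4, -6, -10, -16, -26, -42, …
g: a_k = 1, 1/2, -1/8, 1/16, -5/128, 7/256, -21/1024, 33/2048, …
Product ⇒ symmetric product L₀, ord ≤ 1.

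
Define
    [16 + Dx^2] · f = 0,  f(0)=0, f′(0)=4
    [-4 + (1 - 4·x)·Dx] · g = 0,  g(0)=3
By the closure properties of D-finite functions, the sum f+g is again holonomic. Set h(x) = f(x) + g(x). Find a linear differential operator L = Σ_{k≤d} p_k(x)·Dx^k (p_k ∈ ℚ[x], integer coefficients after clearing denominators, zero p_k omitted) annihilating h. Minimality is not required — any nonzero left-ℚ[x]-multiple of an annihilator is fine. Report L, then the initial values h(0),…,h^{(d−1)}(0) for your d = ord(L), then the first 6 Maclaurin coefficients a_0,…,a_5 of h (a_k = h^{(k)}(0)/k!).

L = (-448 + 512·x - 1024·x^2) + (48 - 320·x + 768·x^2 - 1024·x^3)·Dx + (-28 + 32·x - 64·x^2)·Dx^2 + (3 - 20·x + 48·x^2 - 64·x^3)·Dx^3  (order 3).
h: a_k = 3, 16, 48, 544/3, 768, 46208/15, …
ICs: h(0) = 3, h′(0) = 16, h′′(0) = 96.

f: a_k = 0, 4, 0, -32/3, 0, 128/15, …
g: a_k = 3, 12, 48, 192, 768, 3072, …
Sum ⇒ L₀ = lclm(L_f,L_g) in ℚ(x)⟨Dx⟩.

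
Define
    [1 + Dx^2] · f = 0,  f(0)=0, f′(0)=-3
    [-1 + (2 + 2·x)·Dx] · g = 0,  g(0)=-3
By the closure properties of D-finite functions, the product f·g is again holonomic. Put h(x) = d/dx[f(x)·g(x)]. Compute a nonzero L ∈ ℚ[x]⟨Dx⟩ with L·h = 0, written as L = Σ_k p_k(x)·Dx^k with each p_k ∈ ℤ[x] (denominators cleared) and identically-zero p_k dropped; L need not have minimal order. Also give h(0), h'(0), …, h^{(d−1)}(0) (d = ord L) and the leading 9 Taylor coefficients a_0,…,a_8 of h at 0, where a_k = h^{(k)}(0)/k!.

L = (53 + 144·x + 136·x^2 + 64·x^3 + 16·x^4) + (-4 - 36·x - 48·x^2 - 16·x^3)·Dx + (28 + 88·x + 108·x^2 + 64·x^3 + 16·x^4)·Dx^2  (order 2).
h: a_k = 9, 9, -63/8, -3/4, -57/128, 729/640, -983/1024, 7727/8960, -185275/229376, …
ICs: h(0) = 9, h′(0) = 9.

f: a_k = 0, -3, 0, 1/2, 0, -1/40, 0, 1/1680, 0, …
g: a_k = -3, -3/2, 3/8, -3/16, 15/128, -21/256, 63/1024, -99/2048, 1287/32768, …
Sym-product of L_f,L_g gives L₀ (≤ ord 2).
Differentiate: ansatz ord ≤ ord L₀ ⇒ L.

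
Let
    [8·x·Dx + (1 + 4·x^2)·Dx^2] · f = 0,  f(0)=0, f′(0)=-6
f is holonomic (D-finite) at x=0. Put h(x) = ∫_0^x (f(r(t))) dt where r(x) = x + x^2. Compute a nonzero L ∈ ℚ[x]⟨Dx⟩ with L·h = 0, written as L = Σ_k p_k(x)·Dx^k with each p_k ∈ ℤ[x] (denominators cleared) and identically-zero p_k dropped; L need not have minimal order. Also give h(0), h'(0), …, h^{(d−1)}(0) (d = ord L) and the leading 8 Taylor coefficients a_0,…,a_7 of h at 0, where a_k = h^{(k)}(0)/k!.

f: a_k = 0, -6, 0, 8, 0, -96/5, 0, 384/7, …
h₀=f(r): pull back L_f along r ⇒ L₀.
h=∫h₀ ⇒ L = L₀·Dx.
L = (-2 + 8·x + 32·x^2 + 48·x^3 + 24·x^4)·Dx^2 + (1 + 2·x + 4·x^2 + 16·x^3 + 20·x^4 + 8·x^5)·Dx^3  (order 3).
h: a_k = 0, 0, -3, -2, 2, 24/5, 4/5, -88/7, …
ICs: h(0) = 0, h′(0) = 0, h′′(0) = -6.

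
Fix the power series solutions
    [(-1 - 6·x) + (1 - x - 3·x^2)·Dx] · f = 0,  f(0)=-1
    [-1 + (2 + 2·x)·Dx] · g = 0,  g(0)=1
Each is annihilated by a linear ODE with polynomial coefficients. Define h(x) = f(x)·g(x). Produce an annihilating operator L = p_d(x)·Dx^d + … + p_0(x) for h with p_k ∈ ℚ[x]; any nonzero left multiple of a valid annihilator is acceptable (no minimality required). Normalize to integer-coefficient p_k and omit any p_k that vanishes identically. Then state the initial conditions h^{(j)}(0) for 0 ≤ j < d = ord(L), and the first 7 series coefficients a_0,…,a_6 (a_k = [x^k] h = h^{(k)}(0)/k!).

L = (3 + 13·x + 9·x^2) + (-2 + 8·x^2 + 6·x^3)·Dx  (order 1).
h: a_k = -1, -3/2, -35/8, -143/16, -2819/128, -12509/256, -117671/1024, …
ICs: h(0) = -1.

f: a_k = -1, -1, -4, -7, -19, -40, -97, …
g: a_k = 1, 1/2, -1/8, 1/16, -5/128, 7/256, -21/1024, …
Sym-product of L_f,L_g gives L₀ (≤ ord 1).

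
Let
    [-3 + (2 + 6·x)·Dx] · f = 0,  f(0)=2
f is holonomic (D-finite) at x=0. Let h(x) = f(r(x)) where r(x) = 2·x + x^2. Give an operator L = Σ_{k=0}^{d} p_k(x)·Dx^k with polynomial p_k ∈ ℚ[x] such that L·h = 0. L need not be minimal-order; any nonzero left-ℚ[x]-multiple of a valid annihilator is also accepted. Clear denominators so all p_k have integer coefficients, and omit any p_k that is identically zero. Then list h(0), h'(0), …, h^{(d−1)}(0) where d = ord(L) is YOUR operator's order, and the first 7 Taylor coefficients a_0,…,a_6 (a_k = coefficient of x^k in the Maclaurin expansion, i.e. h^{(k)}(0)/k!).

f: a_k = 2, 3, -9/4, 27/8, -405/64, 1701/128, -15309/512, …
Change of var in L_f (x↦r) gives L₀.
L = (-3 - 3·x) + (1 + 6·x + 3·x^2)·Dx  (order 1).
h: a_k = 2, 6, -6, 18, -63, 243, -999, …
ICs: h(0) = 2.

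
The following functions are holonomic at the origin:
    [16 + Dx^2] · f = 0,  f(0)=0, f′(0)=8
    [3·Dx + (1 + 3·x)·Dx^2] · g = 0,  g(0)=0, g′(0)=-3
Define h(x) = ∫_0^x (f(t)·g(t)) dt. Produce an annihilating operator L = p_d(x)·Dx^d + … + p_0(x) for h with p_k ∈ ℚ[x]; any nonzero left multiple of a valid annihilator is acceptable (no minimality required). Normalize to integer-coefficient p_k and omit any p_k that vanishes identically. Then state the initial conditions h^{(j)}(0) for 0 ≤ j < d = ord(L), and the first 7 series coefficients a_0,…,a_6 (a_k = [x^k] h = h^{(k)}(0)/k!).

L = (2272 + 127488·x + 781056·x^2 + 1769472·x^3 + 1327104·x^4)·Dx + (4416 + 50112·x + 165888·x^2 + 165888·x^3)·Dx^2 + (1022 + 19392·x + 102816·x^2 + 221184·x^3 + 165888·x^4)·Dx^3 + (276 + 3132·x + 10368·x^2 + 10368·x^3)·Dx^4 + (55 + 714·x + 3375·x^2 + 6912·x^3 + 5184·x^4)·Dx^5  (order 5).
h: a_k = 0, 0, 0, -8, 9, -8/5, 11, …
ICs: h(0) = 0, h′(0) = 0, h′′(0) = 0, h′′′(0) = -48, h′′′′(0) = 216.

f: a_k = 0, 8, 0, -64/3, 0, 256/15, 0, …
g: a_k = 0, -3, 9/2, -9, 81/4, -243/5, 243/2, …
Sym-product of L_f,L_g gives L₀ (≤ ord 4).
Integrate: L := L₀·Dx.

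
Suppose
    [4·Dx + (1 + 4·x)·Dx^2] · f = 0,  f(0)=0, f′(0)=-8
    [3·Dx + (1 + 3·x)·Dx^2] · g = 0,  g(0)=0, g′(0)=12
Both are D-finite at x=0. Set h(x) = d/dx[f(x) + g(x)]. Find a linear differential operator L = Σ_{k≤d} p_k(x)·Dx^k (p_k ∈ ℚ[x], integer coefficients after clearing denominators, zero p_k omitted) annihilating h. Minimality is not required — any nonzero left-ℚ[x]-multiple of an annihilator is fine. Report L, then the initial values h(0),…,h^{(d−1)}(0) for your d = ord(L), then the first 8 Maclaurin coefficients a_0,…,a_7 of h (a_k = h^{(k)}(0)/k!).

L = 24 + (14 + 48·x)·Dx + (1 + 7·x + 12·x^2)·Dx^2  (order 2).
h: a_k = 4, -4, -20, 188, -1076, 5276, -24020, 104828, …
ICs: h(0) = 4, h′(0) = -4.

f: a_k = 0, -8, 16, -128/3, 128, -2048/5, 4096/3, -32768/7, …
g: a_k = 0, 12, -18, 36, -81, 972/5, -486, 8748/7, …
f+g: L₀ = lclm(L_f,L_g), ord ≤ 2+2.
Differentiate: ansatz ord ≤ ord L₀ ⇒ L.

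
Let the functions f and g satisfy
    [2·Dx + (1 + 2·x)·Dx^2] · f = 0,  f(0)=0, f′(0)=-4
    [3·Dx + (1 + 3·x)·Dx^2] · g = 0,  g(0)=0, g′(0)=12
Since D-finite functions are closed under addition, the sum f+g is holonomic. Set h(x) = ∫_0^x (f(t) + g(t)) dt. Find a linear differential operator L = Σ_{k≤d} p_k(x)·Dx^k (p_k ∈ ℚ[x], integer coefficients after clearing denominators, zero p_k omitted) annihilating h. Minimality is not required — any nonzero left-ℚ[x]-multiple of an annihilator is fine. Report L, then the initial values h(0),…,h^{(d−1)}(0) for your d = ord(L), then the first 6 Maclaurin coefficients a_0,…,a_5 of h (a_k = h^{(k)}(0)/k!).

L = 12·Dx^2 + (10 + 24·x)·Dx^3 + (1 + 5·x + 6·x^2)·Dx^4  (order 4).
h: a_k = 0, 0, 4, -14/3, 23/3, -73/5, …
ICs: h(0) = 0, h′(0) = 0, h′′(0) = 8, h′′′(0) = -28.

f: a_k = 0, -4, 4, -16/3, 8, -64/5, …
g: a_k = 0, 12, -18, 36, -81, 972/5, …
f+g: L₀ = lclm(L_f,L_g), ord ≤ 2+2.
Integrate: L := L₀·Dx.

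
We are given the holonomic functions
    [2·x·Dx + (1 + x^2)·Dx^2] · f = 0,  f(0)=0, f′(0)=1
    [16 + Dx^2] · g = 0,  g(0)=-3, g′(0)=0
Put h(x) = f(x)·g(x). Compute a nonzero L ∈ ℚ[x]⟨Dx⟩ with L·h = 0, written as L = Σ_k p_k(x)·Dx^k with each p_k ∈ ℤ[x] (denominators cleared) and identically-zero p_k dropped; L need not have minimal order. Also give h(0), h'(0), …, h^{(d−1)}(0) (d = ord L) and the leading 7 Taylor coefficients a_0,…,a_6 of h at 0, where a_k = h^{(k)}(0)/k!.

L = (5440 + 19136·x^2 + 25856·x^4 + 16384·x^6 + 4096·x^8) + (1152·x + 3200·x^3 + 3072·x^5 + 1024·x^7)·Dx + (612 + 2252·x^2 + 3168·x^4 + 2048·x^6 + 512·x^8)·Dx^2 + (72·x + 200·x^3 + 192·x^5 + 64·x^7)·Dx^3 + (17 + 66·x^2 + 97·x^4 + 64·x^6 + 16·x^8)·Dx^4  (order 4).
h: a_k = 0, -3, 0, 25, 0, -203/5, 0, …
ICs: h(0) = 0, h′(0) = -3, h′′(0) = 0, h′′′(0) = 150.

f: a_k = 0, 1, 0, -1/3, 0, 1/5, 0, …
g: a_k = -3, 0, 24, 0, -32, 0, 256/15, …
Product ⇒ symmetric product L₀, ord ≤ 4.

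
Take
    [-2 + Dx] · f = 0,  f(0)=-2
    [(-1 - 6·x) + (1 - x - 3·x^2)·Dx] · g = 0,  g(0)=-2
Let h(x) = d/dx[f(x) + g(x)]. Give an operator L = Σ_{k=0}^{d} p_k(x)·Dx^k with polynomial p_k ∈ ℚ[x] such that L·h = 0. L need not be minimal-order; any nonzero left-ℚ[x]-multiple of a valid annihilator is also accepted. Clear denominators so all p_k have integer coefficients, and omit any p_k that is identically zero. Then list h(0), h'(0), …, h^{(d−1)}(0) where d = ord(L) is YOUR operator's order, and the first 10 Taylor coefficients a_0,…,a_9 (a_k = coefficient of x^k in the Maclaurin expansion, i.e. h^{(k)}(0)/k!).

f: a_k = -2, -4, -4, -8/3, -4/3, -8/15, -8/45, -16/315, -4/315, -8/2835, …
g: a_k = -2, -2, -8, -14, -38, -80, -194, -434, -1016, -2318, …
f+g: L₀ = lclm(L_f,L_g), ord ≤ 1+1.
Derive L from L₀ (diff closure).
L = (26 + 268·x + 300·x^2 + 864·x^3 + 324·x^4) + (-19 - 136·x - 196·x^2 - 372·x^3 + 90·x^4 + 108·x^5)·Dx + (3 + x + 23·x^2 - 30·x^3 - 126·x^4 - 54·x^5)·Dx^2  (order 2).
h: a_k = -6, -24, -50, -472/3, -1208/3, -17476/15, -136726/45, -2560352/315, -6571538/315, -152126116/2835, …
ICs: h(0) = -6, h′(0) = -24.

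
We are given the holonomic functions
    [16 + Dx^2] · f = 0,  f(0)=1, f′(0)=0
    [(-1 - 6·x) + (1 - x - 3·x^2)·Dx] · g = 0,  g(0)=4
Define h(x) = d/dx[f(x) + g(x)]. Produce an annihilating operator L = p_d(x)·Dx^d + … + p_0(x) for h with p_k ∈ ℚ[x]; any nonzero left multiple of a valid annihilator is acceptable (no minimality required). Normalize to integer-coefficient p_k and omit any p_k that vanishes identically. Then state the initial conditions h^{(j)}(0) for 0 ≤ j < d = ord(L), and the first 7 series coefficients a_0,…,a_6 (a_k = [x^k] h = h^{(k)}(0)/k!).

L = (4672 + 20416·x + 66304·x^2 + 32640·x^3 + 66240·x^4 + 62208·x^5 + 62208·x^6) + (-464 - 2352·x + 3792·x^2 + 6752·x^3 - 2400·x^4 + 5184·x^5 + 24192·x^6 + 20736·x^7)·Dx + (292 + 1276·x + 4144·x^2 + 2040·x^3 + 4140·x^4 + 3888·x^5 + 3888·x^6)·Dx^2 + (-29 - 147·x + 237·x^2 + 422·x^3 - 150·x^4 + 324·x^5 + 1512·x^6 + 1296·x^7)·Dx^3  (order 3).
h: a_k = 4, 16, 84, 1040/3, 800, 34408/15, 6076, …
ICs: h(0) = 4, h′(0) = 16, h′′(0) = 168.

f: a_k = 1, 0, -8, 0, 32/3, 0, -256/45, …
g: a_k = 4, 4, 16, 28, 76, 160, 388, …
Weyl lclm of L_f,L_g ⇒ L₀ (ord ≤ 3).
h₀' ⇒ L via d/dx closure of L₀.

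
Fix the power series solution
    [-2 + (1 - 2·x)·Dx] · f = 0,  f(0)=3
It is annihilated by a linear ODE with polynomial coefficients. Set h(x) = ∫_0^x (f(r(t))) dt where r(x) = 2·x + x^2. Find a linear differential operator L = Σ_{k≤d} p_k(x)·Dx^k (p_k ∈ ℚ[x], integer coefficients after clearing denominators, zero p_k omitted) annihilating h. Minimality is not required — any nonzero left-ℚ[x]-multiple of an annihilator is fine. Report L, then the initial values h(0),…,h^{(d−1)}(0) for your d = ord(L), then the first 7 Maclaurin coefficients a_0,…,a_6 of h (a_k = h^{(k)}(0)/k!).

f: a_k = 3, 6, 12, 24, 48, 96, 192, …
L₀ from L_f via x↦r, Dx↦r'^{-1}Dx.
∫: right-multiply L₀ by Dx.
L = (4 + 4·x)·Dx + (-1 + 4·x + 2·x^2)·Dx^2  (order 2).
h: a_k = 0, 3, 6, 18, 60, 1068/5, 792, …
ICs: h(0) = 0, h′(0) = 3.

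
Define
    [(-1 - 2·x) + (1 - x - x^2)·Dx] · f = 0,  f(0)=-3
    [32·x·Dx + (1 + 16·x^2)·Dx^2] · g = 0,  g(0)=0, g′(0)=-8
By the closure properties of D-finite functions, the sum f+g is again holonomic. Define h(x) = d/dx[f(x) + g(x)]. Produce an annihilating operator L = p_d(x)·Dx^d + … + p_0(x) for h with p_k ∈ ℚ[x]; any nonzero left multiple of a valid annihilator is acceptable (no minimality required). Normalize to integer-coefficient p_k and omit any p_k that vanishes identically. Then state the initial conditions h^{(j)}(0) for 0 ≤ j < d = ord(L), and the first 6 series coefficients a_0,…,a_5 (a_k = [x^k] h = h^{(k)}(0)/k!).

L = (-64 + 256·x + 3904·x^2 + 6912·x^3 + 9696·x^4 + 1536·x^6) + (25 + 24·x - 542·x^2 + 780·x^3 + 6800·x^4 + 6560·x^5 + 768·x^6 + 1536·x^7)·Dx + (-2 - 17·x - 62·x^2 - 202·x^3 - 445·x^4 + 1136·x^5 + 576·x^6 + 256·x^7 + 256·x^8)·Dx^2  (order 2).
h: a_k = -11, -12, 101, -60, -2168, -234, …
ICs: h(0) = -11, h′(0) = -12.

f: a_k = -3, -3, -6, -9, -15, -24, …
g: a_k = 0, -8, 0, 128/3, 0, -2048/5, …
Weyl lclm of L_f,L_g ⇒ L₀ (ord ≤ 3).
h₀' ⇒ L via d/dx closure of L₀.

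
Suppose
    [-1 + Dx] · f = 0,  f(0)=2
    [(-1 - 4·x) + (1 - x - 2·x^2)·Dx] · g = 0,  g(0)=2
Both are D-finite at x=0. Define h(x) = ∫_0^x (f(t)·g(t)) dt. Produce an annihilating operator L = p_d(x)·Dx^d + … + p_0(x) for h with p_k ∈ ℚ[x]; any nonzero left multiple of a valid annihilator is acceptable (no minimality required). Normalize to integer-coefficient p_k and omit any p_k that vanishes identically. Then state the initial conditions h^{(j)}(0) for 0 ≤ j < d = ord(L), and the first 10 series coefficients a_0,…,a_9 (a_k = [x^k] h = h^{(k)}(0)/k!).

L = (2 + 3·x - 2·x^2)·Dx + (-1 + x + 2·x^2)·Dx^2  (order 2).
h: a_k = 0, 4, 4, 6, 26/3, 85/6, 701/30, 50737/1260, 44279/630, 3783419/30240, …
ICs: h(0) = 0, h′(0) = 4.

f: a_k = 2, 2, 1, 1/3, 1/12, 1/60, 1/360, 1/2520, 1/20160, 1/181440, …
g: a_k = 2, 2, 6, 10, 22, 42, 86, 170, 342, 682, …
h₀=f·g: eliminate ⇒ L₀, order ≤ 1·1.
h=∫h₀ ⇒ L = L₀·Dx.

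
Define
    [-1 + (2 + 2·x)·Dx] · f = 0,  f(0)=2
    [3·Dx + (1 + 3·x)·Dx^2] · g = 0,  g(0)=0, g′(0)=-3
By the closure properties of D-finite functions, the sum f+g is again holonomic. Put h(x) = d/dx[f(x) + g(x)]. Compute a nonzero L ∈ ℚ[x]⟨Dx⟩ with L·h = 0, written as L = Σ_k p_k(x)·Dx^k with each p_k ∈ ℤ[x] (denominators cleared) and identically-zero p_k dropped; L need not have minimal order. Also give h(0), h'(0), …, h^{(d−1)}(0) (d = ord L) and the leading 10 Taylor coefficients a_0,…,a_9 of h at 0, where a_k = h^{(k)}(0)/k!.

f: a_k = 2, 1, -1/4, 1/8, -5/64, 7/128, -21/512, 33/1024, -429/16384, 715/32768, …
g: a_k = 0, -3, 9/2, -9, 81/4, -243/5, 243/2, -2187/7, 6561/8, -2187, …
Weyl lclm of L_f,L_g ⇒ L₀ (ord ≤ 3).
Derive L from L₀ (diff closure).
L = (27 + 9·x) + (69 + 126·x + 45·x^2)·Dx + (10 + 46·x + 54·x^2 + 18·x^3)·Dx^2  (order 2).
h: a_k = -2, 17/2, -213/8, 1291/16, -31069/128, 186561/256, -2239257/1024, 13436499/2048, -644966109/32768, 3869823109/65536, …
ICs: h(0) = -2, h′(0) = 17/2.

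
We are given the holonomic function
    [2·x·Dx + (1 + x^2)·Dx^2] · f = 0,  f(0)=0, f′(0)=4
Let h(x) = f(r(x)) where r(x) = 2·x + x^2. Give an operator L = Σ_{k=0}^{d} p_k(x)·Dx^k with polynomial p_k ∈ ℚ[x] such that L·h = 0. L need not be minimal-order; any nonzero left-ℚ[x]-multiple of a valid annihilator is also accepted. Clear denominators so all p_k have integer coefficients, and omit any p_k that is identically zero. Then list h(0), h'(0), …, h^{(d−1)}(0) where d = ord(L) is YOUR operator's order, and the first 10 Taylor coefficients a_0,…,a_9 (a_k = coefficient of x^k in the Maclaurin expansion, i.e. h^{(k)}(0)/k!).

f: a_k = 0, 4, 0, -4/3, 0, 4/5, 0, -4/7, 0, 4/9, …
L₀ from L_f via x↦r, Dx↦r'^{-1}Dx.
L = (-1 + 8·x + 16·x^2 + 12·x^3 + 3·x^4)·Dx + (1 + x + 4·x^2 + 8·x^3 + 5·x^4 + x^5)·Dx^2  (order 2).
h: a_k = 0, 8, 4, -32/3, -16, 88/5, 188/3, -64/7, -224, -1336/9, …
ICs: h(0) = 0, h′(0) = 8.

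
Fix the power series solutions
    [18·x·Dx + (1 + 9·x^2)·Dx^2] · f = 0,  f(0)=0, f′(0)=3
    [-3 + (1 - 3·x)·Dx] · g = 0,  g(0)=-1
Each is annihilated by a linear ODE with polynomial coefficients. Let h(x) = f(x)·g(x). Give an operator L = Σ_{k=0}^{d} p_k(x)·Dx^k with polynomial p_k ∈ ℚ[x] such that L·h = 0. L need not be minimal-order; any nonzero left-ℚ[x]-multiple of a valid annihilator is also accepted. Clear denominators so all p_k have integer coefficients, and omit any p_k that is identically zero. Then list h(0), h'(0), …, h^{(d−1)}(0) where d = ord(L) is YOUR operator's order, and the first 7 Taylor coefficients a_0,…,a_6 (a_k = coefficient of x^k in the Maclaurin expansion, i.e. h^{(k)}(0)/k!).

f: a_k = 0, 3, 0, -9, 0, 243/5, 0, …
g: a_k = -1, -3, -9, -27, -81, -243, -729, …
L₀ := L_f ⊗_s L_g (sym. prod.), ord ≤ 2.
L = 54·x + (6 - 18·x + 108·x^2)·Dx + (-1 + 3·x - 9·x^2 + 27·x^3)·Dx^2  (order 2).
h: a_k = 0, -3, -9, -18, -54, -1053/5, -3159/5, …
ICs: h(0) = 0, h′(0) = -3.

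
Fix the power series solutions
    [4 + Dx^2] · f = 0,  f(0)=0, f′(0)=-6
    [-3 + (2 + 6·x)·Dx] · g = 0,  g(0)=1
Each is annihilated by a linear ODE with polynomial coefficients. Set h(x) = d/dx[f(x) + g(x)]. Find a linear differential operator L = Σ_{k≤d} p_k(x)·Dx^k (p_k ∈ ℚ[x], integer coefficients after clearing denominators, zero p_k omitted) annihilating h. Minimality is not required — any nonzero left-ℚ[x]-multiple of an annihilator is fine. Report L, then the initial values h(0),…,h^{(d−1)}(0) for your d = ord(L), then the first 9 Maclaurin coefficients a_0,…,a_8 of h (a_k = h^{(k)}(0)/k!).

f: a_k = 0, -6, 0, 4, 0, -4/5, 0, 8/105, 0, …
g: a_k = 1, 3/2, -9/8, 27/16, -405/128, 1701/256, -15309/1024, 72171/2048, -2814669/32768, …
f+g: L₀ = lclm(L_f,L_g), ord ≤ 2+1.
Derive L from L₀ (diff closure).
L = (-1812 - 1152·x - 1728·x^2) + (-344 - 1800·x - 3456·x^2 - 3456·x^3)·Dx + (-453 - 288·x - 432·x^2)·Dx^2 + (-86 - 450·x - 864·x^2 - 864·x^3)·Dx^3  (order 3).
h: a_k = -9/2, -9/4, 273/16, -405/32, 7481/256, -45927/512, 7594339/30720, -2814669/4096, 13299048881/6881280, …
ICs: h(0) = -9/2, h′(0) = -9/4, h′′(0) = 273/8.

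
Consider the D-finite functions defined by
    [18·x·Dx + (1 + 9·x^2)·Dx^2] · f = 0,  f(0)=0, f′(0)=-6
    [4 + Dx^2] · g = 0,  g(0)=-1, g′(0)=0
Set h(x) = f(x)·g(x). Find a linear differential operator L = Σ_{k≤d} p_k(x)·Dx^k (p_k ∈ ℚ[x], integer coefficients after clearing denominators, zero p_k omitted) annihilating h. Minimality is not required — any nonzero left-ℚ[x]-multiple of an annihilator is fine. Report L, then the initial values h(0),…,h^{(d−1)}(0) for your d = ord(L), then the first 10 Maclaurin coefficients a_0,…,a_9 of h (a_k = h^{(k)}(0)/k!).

L = (2080 + 50256·x^2 + 89424·x^4 + 186624·x^6 + 419904·x^8) + (3168·x + 38880·x^3 + 139968·x^5 + 419904·x^7)·Dx + (572 + 13788·x^2 + 33048·x^4 + 93312·x^6 + 209952·x^8)·Dx^2 + (792·x + 9720·x^3 + 34992·x^5 + 104976·x^7)·Dx^3 + (13 + 306·x^2 + 2673·x^4 + 11664·x^6 + 26244·x^8)·Dx^4  (order 4).
h: a_k = 0, 6, 0, -30, 0, 686/5, 0, -87338/105, 0, 597466/105, …
ICs: h(0) = 0, h′(0) = 6, h′′(0) = 0, h′′′(0) = -180.

f: a_k = 0, -6, 0, 18, 0, -486/5, 0, 4374/7, 0, -4374, …
g: a_k = -1, 0, 2, 0, -2/3, 0, 4/45, 0, -2/315, 0, …
Sym-product of L_f,L_g gives L₀ (≤ ord 4).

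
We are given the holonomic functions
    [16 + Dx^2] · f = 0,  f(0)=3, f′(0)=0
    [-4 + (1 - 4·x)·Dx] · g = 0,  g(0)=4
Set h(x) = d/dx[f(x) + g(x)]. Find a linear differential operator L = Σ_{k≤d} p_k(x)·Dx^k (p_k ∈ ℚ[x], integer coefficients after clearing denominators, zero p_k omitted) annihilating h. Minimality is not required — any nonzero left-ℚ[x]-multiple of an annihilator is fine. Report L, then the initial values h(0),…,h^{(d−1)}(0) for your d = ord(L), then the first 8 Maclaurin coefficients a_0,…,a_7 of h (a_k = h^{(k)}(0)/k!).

f: a_k = 3, 0, -24, 0, 32, 0, -256/15, 0, …
g: a_k = 4, 16, 64, 256, 1024, 4096, 16384, 65536, …
f+g: L₀ = lclm(L_f,L_g), ord ≤ 2+1.
h₀' ⇒ L via d/dx closure of L₀.
L = (1664 - 1024·x + 2048·x^2) + (-112 + 576·x - 768·x^2 + 1024·x^3)·Dx + (104 - 64·x + 128·x^2)·Dx^2 + (-7 + 36·x - 48·x^2 + 64·x^3)·Dx^3  (order 3).
h: a_k = 16, 80, 768, 4224, 20480, 491008/5, 458752, 220205056/105, …
ICs: h(0) = 16, h′(0) = 80, h′′(0) = 1536.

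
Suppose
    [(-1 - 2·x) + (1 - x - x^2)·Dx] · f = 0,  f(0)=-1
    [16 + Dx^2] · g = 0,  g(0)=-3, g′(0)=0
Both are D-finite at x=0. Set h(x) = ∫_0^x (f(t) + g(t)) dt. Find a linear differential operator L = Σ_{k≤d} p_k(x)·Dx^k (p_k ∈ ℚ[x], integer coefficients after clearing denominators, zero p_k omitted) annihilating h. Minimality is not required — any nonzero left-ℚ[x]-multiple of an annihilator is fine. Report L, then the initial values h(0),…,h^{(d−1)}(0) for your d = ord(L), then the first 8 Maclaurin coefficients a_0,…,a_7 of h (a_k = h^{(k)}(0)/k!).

L = (272 + 384·x - 352·x^2 + 192·x^3 + 640·x^4 + 256·x^5)·Dx + (-160 + 368·x + 32·x^2 - 544·x^3 + 48·x^4 + 384·x^5 + 128·x^6)·Dx^2 + (17 + 24·x - 22·x^2 + 12·x^3 + 40·x^4 + 16·x^5)·Dx^3 + (-10 + 23·x + 2·x^2 - 34·x^3 + 3·x^4 + 24·x^5 + 8·x^6)·Dx^4  (order 4).
h: a_k = 0, -4, -1/2, 22/3, -3/4, -37/5, -4/3, 61/105, …
ICs: h(0) = 0, h′(0) = -4, h′′(0) = -1, h′′′(0) = 44.

f: a_k = -1, -1, -2, -3, -5, -8, -13, -21, …
g: a_k = -3, 0, 24, 0, -32, 0, 256/15, 0, …
Sum ⇒ L₀ = lclm(L_f,L_g) in ℚ(x)⟨Dx⟩.
h=∫₀ˣh₀: take L = L₀·Dx.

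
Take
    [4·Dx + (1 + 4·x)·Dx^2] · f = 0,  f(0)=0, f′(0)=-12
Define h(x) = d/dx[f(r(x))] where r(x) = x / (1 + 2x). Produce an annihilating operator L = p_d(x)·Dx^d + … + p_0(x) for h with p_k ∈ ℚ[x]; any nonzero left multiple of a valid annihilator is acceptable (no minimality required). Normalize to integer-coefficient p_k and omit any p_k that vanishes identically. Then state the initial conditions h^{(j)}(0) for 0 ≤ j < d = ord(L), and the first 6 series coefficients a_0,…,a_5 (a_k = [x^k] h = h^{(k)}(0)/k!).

f: a_k = 0, -12, 24, -64, 192, -3072/5, …
h₀=f(r): pull back L_f along r ⇒ L₀.
Differentiate: ansatz ord ≤ ord L₀ ⇒ L.
L = (8 + 24·x) + (1 + 8·x + 12·x^2)·Dx  (order 1).
h: a_k = -12, 96, -624, 3840, -23232, 139776, …
ICs: h(0) = -12.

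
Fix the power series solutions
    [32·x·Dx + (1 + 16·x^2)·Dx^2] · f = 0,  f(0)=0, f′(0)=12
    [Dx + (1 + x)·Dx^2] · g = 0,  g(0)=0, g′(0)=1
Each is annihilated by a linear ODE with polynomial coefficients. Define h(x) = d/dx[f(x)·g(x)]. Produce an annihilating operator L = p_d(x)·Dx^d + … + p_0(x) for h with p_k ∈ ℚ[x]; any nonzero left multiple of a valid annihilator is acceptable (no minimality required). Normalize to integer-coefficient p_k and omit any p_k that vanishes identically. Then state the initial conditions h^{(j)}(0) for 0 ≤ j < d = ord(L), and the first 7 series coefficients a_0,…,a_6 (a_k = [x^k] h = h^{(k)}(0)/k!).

f: a_k = 0, 12, 0, -64, 0, 3072/5, 0, …
g: a_k = 0, 1, -1/2, 1/3, -1/4, 1/5, -1/6, …
h₀=f·g: eliminate ⇒ L₀, order ≤ 2·2.
h=h₀': d/dx-closure on L₀ ⇒ L.
L = (4224 + 8384·x + 204800·x^2 + 531456·x^3 + 491520·x^4 + 212992·x^5 + 262144·x^7) + (4098 + 28864·x + 258368·x^2 + 1045504·x^3 + 1798144·x^4 + 1523712·x^5 + 573440·x^6 + 786432·x^7 + 917504·x^8)·Dx + (132 + 8644·x + 37632·x^2 + 196032·x^3 + 614400·x^4 + 955392·x^5 + 786432·x^6 + 540672·x^7 + 786432·x^8 + 524288·x^9)·Dx^2 + (65 + 258·x + 2497·x^2 + 8576·x^3 + 30336·x^4 + 76800·x^5 + 118272·x^6 + 98304·x^7 + 98304·x^8 + 131072·x^9 + 65536·x^10)·Dx^3  (order 3).
h: a_k = 0, 24, -18, -240, 145, 17864/5, -10262/5, …
ICs: h(0) = 0, h′(0) = 24, h′′(0) = -36.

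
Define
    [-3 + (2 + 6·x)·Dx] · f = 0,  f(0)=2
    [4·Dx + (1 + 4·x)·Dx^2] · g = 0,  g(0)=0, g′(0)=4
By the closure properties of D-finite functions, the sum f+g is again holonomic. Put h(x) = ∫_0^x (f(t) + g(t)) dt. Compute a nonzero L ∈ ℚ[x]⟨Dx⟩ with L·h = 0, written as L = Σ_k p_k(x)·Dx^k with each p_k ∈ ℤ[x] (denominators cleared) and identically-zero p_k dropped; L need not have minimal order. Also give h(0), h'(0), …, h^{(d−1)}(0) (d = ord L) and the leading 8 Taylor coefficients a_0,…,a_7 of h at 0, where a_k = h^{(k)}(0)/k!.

f: a_k = 2, 3, -9/4, 27/8, -405/64, 1701/128, -15309/512, 72171/1024, …
g: a_k = 0, 4, -8, 64/3, -64, 1024/5, -2048/3, 16384/7, …
f+g: L₀ = lclm(L_f,L_g), ord ≤ 1+2.
h=∫h₀ ⇒ L = L₀·Dx.
L = (84 + 144·x)·Dx^2 + (101 + 552·x + 720·x^2)·Dx^3 + (10 + 94·x + 288·x^2 + 288·x^3)·Dx^4  (order 4).
h: a_k = 0, 2, 7/2, -41/12, 593/96, -4501/320, 139577/3840, -1094503/10752, …
ICs: h(0) = 0, h′(0) = 2, h′′(0) = 7, h′′′(0) = -41/2.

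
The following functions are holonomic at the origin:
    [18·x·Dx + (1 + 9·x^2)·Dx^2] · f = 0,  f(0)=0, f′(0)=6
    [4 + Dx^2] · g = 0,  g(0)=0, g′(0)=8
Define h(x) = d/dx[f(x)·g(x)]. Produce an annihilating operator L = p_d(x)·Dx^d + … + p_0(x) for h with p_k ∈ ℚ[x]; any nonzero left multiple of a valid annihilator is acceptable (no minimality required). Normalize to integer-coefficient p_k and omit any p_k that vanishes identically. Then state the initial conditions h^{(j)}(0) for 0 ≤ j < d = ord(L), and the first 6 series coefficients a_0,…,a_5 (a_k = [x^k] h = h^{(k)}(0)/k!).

L = (52480 + 1115424·x^2 + 18751824·x^4 + 15209856·x^6 + 3464208·x^8 - 11337408·x^10 + 34012224·x^12) + (31032·x + 1320624·x^3 + 10701720·x^5 + 13646880·x^7 + 18895680·x^9 + 34012224·x^11)·Dx + (13640 + 300780·x^2 + 4978584·x^4 + 5269212·x^6 + 3621672·x^8 + 2834352·x^10 + 17006112·x^12)·Dx^2 + (7758·x + 330156·x^3 + 2675430·x^5 + 3411720·x^7 + 4723920·x^9 + 8503056·x^11)·Dx^3 + (130 + 5481·x^2 + 72657·x^4 + 366687·x^6 + 688905·x^8 + 1417176·x^10 + 2125764·x^12)·Dx^4  (order 4).
h: a_k = 0, 96, 0, -704, 0, 5280, …
ICs: h(0) = 0, h′(0) = 96, h′′(0) = 0, h′′′(0) = -4224.

f: a_k = 0, 6, 0, -18, 0, 486/5, …
g: a_k = 0, 8, 0, -16/3, 0, 16/15, …
h₀=f·g: eliminate ⇒ L₀, order ≤ 2·2.
h=h₀': d/dx-closure on L₀ ⇒ L.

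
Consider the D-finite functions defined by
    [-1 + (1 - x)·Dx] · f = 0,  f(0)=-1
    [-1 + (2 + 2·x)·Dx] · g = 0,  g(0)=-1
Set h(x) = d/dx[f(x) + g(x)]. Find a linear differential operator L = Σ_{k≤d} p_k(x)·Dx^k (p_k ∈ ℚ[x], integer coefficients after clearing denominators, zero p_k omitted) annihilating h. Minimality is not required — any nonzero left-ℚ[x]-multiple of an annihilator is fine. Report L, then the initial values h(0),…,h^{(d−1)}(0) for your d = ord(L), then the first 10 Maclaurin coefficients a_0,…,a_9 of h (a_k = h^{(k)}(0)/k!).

f: a_k = -1, -1, -1, -1, -1, -1, -1, -1, -1, -1, …
g: a_k = -1, -1/2, 1/8, -1/16, 5/128, -7/256, 21/1024, -33/2048, 429/32768, -715/65536, …
L₀ := lclm(L_f,L_g); ord L₀ ≤ 1+1.
Differentiate: ansatz ord ≤ ord L₀ ⇒ L.
L = (-18 - 6·x) + (-21 - 54·x - 21·x^2)·Dx + (10 + 6·x - 10·x^2 - 6·x^3)·Dx^2  (order 2).
h: a_k = -3/2, -7/4, -51/16, -123/32, -1315/256, -3009/512, -14567/2048, -32339/4096, -596259/65536, -1298565/131072, …
ICs: h(0) = -3/2, h′(0) = -7/4.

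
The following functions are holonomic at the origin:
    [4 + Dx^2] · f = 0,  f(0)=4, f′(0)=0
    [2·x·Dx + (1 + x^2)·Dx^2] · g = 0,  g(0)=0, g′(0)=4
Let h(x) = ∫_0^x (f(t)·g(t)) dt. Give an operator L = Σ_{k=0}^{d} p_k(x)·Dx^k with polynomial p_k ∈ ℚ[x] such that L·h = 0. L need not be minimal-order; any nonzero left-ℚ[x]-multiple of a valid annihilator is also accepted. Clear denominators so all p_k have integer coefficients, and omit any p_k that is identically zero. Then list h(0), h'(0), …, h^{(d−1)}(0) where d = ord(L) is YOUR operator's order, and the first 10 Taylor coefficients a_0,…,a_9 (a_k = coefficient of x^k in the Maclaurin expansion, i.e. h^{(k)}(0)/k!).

f: a_k = 4, 0, -8, 0, 8/3, 0, -16/45, 0, 8/315, 0, …
g: a_k = 0, 4, 0, -4/3, 0, 4/5, 0, -4/7, 0, 4/9, …
L₀ := L_f ⊗_s L_g (sym. prod.), ord ≤ 4.
h=∫₀ˣh₀: take L = L₀·Dx.
L = (160 + 464·x^2 + 464·x^4 + 256·x^6 + 64·x^8)·Dx + (96·x + 224·x^3 + 192·x^5 + 64·x^7)·Dx^2 + (60 + 188·x^2 + 216·x^4 + 128·x^6 + 32·x^8)·Dx^3 + (24·x + 56·x^3 + 48·x^5 + 16·x^7)·Dx^4 + (5 + 18·x^2 + 25·x^4 + 16·x^6 + 4·x^8)·Dx^5  (order 5).
h: a_k = 0, 0, 8, 0, -28/3, 0, 184/45, 0, -538/315, 0, …
ICs: h(0) = 0, h′(0) = 0, h′′(0) = 16, h′′′(0) = 0, h′′′′(0) = -224.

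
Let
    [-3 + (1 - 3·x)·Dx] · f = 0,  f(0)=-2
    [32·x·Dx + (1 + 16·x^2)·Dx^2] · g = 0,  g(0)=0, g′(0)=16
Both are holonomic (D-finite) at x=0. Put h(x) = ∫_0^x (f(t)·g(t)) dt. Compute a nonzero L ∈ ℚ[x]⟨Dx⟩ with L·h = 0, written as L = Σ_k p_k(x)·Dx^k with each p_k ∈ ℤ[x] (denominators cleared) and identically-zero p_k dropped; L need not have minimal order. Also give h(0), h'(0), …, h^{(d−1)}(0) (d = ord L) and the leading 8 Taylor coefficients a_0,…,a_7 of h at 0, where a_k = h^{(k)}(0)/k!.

f: a_k = -2, -6, -18, -54, -162, -486, -1458, -4374, …
g: a_k = 0, 16, 0, -256/3, 0, 4096/5, 0, -65536/7, …
f·g: L₀ = L_f ⊗_s L_g, ord ≤ 1·2.
∫: right-multiply L₀ by Dx.
L = 96·x·Dx + (6 - 32·x + 192·x^2)·Dx^2 + (-1 + 3·x - 16·x^2 + 48·x^3)·Dx^3  (order 3).
h: a_k = 0, 0, -16, -32, -88/3, -352/5, -6736/15, -40416/35, …
ICs: h(0) = 0, h′(0) = 0, h′′(0) = -32.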